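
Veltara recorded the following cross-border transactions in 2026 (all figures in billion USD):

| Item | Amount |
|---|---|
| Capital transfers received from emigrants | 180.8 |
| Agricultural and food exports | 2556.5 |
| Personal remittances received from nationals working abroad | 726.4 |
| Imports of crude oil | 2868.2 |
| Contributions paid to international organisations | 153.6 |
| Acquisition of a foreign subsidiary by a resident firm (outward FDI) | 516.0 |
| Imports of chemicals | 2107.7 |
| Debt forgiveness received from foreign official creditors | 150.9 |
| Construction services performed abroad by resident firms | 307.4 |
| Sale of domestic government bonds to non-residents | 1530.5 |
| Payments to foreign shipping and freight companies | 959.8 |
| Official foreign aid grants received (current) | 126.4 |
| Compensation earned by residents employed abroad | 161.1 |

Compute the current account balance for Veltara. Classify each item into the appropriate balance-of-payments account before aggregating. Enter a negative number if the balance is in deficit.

-2211.5

Goods: 2556.5 - 2107.7 - 2868.2 = -2419.4
Services: -959.8 + 307.4 = -652.4
Primary income: 161.1
Secondary income: 126.4 + 726.4 - 153.6 = 699.2
Current account = (-2419.4) + (-652.4) + 161.1 + 699.2 = -2211.5
(Excluded from the current account — capital account: capital transfers received from emigrants 180.8, debt forgiveness received from foreign official creditors 150.9; financial account: acquisition of a foreign subsidiary by a resident firm (outward FDI) 516.0, sale of domestic government bonds to non-residents 1530.5.)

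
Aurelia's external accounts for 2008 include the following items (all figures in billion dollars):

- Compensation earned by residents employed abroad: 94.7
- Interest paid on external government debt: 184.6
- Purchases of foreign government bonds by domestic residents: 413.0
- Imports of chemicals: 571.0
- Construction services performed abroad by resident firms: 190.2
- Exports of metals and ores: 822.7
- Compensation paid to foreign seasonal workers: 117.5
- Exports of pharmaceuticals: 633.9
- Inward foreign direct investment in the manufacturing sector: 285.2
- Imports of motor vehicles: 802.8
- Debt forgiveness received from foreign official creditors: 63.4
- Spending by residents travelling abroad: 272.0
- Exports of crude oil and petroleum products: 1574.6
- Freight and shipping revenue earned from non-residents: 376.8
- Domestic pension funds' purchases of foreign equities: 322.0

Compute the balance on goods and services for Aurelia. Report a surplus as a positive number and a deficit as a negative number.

1952.4

Goods: 822.7 + 1574.6 - 802.8 + 633.9 - 571.0 = 1657.4
Services: -272.0 + 190.2 + 376.8 = 295.0
Trade balance = 1657.4 + 295.0 = 1952.4
(Excluded from the trade balance — primary income: compensation earned by residents employed abroad 94.7, interest paid on external government debt 184.6, compensation paid to foreign seasonal workers 117.5; financial account: purchases of foreign government bonds by domestic residents 413.0, inward foreign direct investment in the manufacturing sector 285.2, domestic pension funds' purchases of foreign equities 322.0; capital account: debt forgiveness received from foreign official creditors 63.4.)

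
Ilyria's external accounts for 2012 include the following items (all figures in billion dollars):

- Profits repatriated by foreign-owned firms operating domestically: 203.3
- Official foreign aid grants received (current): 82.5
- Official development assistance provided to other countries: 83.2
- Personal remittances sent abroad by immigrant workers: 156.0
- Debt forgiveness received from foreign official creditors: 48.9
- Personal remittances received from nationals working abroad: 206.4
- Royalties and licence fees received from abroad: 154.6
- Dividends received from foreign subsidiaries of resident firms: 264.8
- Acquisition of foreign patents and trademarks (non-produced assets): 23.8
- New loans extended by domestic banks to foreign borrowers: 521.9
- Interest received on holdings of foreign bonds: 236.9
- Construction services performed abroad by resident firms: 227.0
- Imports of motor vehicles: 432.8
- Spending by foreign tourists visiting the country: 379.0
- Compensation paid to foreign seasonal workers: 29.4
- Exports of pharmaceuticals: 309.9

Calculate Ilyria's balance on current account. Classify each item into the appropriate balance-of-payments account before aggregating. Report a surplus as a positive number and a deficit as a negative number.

Goods: 309.9 - 432.8 = -122.9
Services: 227.0 + 154.6 + 379.0 = 760.6
Primary income: 236.9 + 264.8 - 29.4 - 203.3 = 269.0
Secondary income: 206.4 - 156.0 - 83.2 + 82.5 = 49.7
Current account = (-122.9) + 760.6 + 269.0 + 49.7 = 956.4
(Excluded from the current account — capital account: debt forgiveness received from foreign official creditors 48.9, acquisition of foreign patents and trademarks (non-produced assets) 23.8; financial account: new loans extended by domestic banks to foreign borrowers 521.9.)

956.4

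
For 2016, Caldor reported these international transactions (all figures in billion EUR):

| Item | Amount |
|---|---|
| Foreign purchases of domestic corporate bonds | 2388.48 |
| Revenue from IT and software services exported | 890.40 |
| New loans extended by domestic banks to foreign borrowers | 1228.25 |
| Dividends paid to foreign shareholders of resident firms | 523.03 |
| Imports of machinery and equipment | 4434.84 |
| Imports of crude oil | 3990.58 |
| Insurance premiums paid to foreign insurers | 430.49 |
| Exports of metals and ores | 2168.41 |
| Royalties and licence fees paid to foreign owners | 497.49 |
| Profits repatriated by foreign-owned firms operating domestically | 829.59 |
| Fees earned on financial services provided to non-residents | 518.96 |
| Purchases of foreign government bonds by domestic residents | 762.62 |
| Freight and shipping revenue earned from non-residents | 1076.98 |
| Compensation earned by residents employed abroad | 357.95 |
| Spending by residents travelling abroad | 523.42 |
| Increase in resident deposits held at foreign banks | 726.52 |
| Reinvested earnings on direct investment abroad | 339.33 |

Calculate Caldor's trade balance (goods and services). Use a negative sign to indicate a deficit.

Goods: -3990.58 - 4434.84 + 2168.41 = -6257.01
Services: -523.42 - 497.49 - 430.49 + 890.40 + 518.96 + 1076.98 = 1034.94
Trade balance = -6257.01 + 1034.94 = -5222.07
(Excluded from the trade balance — financial account: foreign purchases of domestic corporate bonds 2388.48, new loans extended by domestic banks to foreign borrowers 1228.25, purchases of foreign government bonds by domestic residents 762.62, increase in resident deposits held at foreign banks 726.52; primary income: dividends paid to foreign shareholders of resident firms 523.03, profits repatriated by foreign-owned firms operating domestically 829.59, compensation earned by residents employed abroad 357.95, reinvested earnings on direct investment abroad 339.33.)

-5222.07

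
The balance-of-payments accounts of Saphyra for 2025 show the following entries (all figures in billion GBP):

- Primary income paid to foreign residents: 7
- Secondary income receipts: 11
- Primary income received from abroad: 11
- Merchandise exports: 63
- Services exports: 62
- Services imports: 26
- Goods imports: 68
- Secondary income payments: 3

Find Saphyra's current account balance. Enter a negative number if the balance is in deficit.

43

Goods balance = 63 - 68 = -5
Services balance = 62 - 26 = 36
Trade balance (goods + services) = -5 + 36 = 31
Net primary income = 11 - 7 = 4
Net secondary income = 11 - 3 = 8
Current account = 31 + 4 + 8 = 43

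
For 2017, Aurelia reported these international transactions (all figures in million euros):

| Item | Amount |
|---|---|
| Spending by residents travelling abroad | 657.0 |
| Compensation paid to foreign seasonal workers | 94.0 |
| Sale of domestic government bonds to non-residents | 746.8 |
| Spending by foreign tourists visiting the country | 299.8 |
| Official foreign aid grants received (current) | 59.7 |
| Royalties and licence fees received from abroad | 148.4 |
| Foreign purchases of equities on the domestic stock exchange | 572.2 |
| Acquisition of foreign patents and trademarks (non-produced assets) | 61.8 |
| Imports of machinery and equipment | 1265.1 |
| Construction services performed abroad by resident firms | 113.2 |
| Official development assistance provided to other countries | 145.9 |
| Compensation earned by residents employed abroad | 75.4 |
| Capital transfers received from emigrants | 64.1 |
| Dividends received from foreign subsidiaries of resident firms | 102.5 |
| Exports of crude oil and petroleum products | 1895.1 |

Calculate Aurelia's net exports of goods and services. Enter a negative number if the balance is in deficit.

534.4

Goods: 1895.1 - 1265.1 = 630.0
Services: 113.2 - 657.0 + 299.8 + 148.4 = -95.6
Trade balance = 630.0 + (-95.6) = 534.4
(Excluded from the trade balance — primary income: compensation paid to foreign seasonal workers 94.0, compensation earned by residents employed abroad 75.4, dividends received from foreign subsidiaries of resident firms 102.5; financial account: sale of domestic government bonds to non-residents 746.8, foreign purchases of equities on the domestic stock exchange 572.2; secondary income: official foreign aid grants received (current) 59.7, official development assistance provided to other countries 145.9; capital account: acquisition of foreign patents and trademarks (non-produced assets) 61.8, capital transfers received from emigrants 64.1.)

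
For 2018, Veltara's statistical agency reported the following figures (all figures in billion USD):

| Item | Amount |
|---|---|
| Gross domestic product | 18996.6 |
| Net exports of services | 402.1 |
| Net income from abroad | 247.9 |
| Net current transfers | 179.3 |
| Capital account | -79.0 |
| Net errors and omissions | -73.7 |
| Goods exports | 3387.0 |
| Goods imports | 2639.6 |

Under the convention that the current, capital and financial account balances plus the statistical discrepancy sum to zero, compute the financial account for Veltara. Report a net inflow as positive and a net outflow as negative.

Goods balance = 3387.0 - 2639.6 = 747.4
Services balance = 402.1
Trade balance (goods + services) = 747.4 + 402.1 = 1149.5
Net primary income = 247.9
Net secondary income = 179.3
Current account = 1149.5 + 247.9 + 179.3 = 1576.7
Financial account = -(1576.7 + (-79.0) + (-73.7)) = -1424.0

-1424.0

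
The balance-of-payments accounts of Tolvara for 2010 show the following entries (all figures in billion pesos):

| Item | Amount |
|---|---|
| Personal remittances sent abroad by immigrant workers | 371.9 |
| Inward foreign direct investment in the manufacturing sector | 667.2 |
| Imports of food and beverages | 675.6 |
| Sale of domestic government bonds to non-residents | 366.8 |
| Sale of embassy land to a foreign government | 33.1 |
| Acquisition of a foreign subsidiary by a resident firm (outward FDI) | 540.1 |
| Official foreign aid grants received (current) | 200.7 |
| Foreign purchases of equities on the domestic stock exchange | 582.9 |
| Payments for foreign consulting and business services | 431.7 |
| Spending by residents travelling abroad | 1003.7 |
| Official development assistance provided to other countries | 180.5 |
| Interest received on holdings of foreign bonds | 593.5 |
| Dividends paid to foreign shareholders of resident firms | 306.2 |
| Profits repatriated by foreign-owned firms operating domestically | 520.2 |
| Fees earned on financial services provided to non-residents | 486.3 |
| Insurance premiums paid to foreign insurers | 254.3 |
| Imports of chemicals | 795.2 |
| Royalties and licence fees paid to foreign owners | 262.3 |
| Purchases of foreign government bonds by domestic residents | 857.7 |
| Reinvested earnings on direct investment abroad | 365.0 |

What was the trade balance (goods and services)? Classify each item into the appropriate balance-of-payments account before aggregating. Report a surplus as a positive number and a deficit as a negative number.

-2936.5

Goods: -675.6 - 795.2 = -1470.8
Services: -1003.7 - 254.3 - 431.7 - 262.3 + 486.3 = -1465.7
Trade balance = -1470.8 + (-1465.7) = -2936.5
(Excluded from the trade balance — secondary income: personal remittances sent abroad by immigrant workers 371.9, official foreign aid grants received (current) 200.7, official development assistance provided to other countries 180.5; financial account: inward foreign direct investment in the manufacturing sector 667.2, sale of domestic government bonds to non-residents 366.8, acquisition of a foreign subsidiary by a resident firm (outward FDI) 540.1, foreign purchases of equities on the domestic stock exchange 582.9, purchases of foreign government bonds by domestic residents 857.7; capital account: sale of embassy land to a foreign government 33.1; primary income: interest received on holdings of foreign bonds 593.5, dividends paid to foreign shareholders of resident firms 306.2, profits repatriated by foreign-owned firms operating domestically 520.2, reinvested earnings on direct investment abroad 365.0.)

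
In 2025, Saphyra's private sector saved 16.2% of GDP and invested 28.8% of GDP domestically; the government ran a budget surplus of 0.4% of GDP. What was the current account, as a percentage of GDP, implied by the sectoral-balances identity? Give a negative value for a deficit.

By the sectoral-balances identity, CA = (S_private - I) + (T - G).
Private balance = 16.2 - 28.8 = -12.6
Government balance (T - G) = 0.4
CA = -12.6 + 0.4 = -12.2

-12.2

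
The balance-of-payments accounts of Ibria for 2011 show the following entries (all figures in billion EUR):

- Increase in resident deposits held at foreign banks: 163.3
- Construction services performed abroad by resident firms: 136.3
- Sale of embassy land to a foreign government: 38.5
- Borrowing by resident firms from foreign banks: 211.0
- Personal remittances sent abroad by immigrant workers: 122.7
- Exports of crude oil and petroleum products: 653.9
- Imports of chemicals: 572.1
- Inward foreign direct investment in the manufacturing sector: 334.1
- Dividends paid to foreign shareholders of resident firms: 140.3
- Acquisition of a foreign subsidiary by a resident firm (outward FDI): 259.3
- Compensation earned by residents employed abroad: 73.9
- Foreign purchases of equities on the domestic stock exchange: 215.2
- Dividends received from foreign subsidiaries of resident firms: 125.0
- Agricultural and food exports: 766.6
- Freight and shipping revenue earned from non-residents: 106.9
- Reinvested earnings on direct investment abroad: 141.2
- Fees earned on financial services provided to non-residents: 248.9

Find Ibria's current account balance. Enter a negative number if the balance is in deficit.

Goods: 653.9 - 572.1 + 766.6 = 848.4
Services: 106.9 + 136.3 + 248.9 = 492.1
Primary income: -140.3 + 125.0 + 141.2 + 73.9 = 199.8
Secondary income: -122.7
Current account = 848.4 + 492.1 + 199.8 + (-122.7) = 1417.6
(Excluded from the current account — financial account: increase in resident deposits held at foreign banks 163.3, borrowing by resident firms from foreign banks 211.0, inward foreign direct investment in the manufacturing sector 334.1, acquisition of a foreign subsidiary by a resident firm (outward FDI) 259.3, foreign purchases of equities on the domestic stock exchange 215.2; capital account: sale of embassy land to a foreign government 38.5.)

1417.6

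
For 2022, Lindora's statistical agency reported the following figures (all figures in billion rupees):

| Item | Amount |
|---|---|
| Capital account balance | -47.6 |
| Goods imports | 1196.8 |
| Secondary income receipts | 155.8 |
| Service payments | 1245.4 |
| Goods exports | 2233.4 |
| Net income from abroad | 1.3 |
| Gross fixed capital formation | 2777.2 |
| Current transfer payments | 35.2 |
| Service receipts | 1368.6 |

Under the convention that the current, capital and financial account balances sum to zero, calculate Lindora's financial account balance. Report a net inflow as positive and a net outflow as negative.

Goods balance = 2233.4 - 1196.8 = 1036.6
Services balance = 1368.6 - 1245.4 = 123.2
Trade balance (goods + services) = 1036.6 + 123.2 = 1159.8
Net primary income = 1.3
Net secondary income = 155.8 - 35.2 = 120.6
Current account = 1159.8 + 1.3 + 120.6 = 1281.7
Financial account = -(1281.7 + (-47.6)) = -1234.1

-1234.1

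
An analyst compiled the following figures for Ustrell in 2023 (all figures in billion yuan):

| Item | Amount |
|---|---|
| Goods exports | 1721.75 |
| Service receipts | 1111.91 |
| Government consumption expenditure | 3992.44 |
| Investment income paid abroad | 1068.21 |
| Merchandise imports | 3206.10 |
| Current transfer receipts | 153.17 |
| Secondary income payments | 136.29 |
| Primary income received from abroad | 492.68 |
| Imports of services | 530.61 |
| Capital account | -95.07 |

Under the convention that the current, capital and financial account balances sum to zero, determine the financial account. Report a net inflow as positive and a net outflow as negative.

Goods balance = 1721.75 - 3206.10 = -1484.35
Services balance = 1111.91 - 530.61 = 581.30
Trade balance (goods + services) = -1484.35 + 581.30 = -903.05
Net primary income = 492.68 - 1068.21 = -575.53
Net secondary income = 153.17 - 136.29 = 16.88
Current account = -903.05 + (-575.53) + 16.88 = -1461.70
Financial account = -(-1461.70 + (-95.07)) = 1556.77

1556.77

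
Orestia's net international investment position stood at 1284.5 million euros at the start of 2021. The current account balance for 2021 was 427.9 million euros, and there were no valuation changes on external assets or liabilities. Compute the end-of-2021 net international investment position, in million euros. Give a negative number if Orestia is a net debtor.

1712.4

With no valuation effects, change in NIIP = current account = 427.9
End-of-year NIIP = 1284.5 + 427.9 = 1712.4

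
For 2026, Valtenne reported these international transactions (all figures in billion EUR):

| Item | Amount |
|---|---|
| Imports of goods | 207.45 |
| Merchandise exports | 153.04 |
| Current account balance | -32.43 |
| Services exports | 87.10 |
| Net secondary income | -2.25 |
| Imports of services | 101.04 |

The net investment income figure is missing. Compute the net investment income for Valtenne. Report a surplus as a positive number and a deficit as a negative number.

38.17

Current account = goods balance + services balance + net primary income + net secondary income
Sum of the known components = -70.60
Net investment income = CA - (known components) = -32.43 - (-70.60) = 38.17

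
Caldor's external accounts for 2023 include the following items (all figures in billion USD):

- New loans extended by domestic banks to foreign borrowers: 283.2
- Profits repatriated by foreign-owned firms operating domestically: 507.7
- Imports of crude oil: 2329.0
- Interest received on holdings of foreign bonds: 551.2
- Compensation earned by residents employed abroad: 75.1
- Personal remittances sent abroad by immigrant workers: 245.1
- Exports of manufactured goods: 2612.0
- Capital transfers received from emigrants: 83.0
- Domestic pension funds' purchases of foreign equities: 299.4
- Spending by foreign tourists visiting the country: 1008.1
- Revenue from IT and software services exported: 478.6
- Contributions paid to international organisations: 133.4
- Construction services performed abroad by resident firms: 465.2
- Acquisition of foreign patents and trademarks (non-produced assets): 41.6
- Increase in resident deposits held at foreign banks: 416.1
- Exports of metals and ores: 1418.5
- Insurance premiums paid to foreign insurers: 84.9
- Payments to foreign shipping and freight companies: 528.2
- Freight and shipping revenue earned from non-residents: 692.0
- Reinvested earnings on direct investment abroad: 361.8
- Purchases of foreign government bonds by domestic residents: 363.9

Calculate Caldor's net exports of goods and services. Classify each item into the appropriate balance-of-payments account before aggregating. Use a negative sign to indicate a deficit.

3732.3

Goods: 1418.5 - 2329.0 + 2612.0 = 1701.5
Services: 1008.1 - 528.2 - 84.9 + 465.2 + 692.0 + 478.6 = 2030.8
Trade balance = 1701.5 + 2030.8 = 3732.3
(Excluded from the trade balance — financial account: new loans extended by domestic banks to foreign borrowers 283.2, domestic pension funds' purchases of foreign equities 299.4, increase in resident deposits held at foreign banks 416.1, purchases of foreign government bonds by domestic residents 363.9; primary income: profits repatriated by foreign-owned firms operating domestically 507.7, interest received on holdings of foreign bonds 551.2, compensation earned by residents employed abroad 75.1, reinvested earnings on direct investment abroad 361.8; secondary income: personal remittances sent abroad by immigrant workers 245.1, contributions paid to international organisations 133.4; capital account: capital transfers received from emigrants 83.0, acquisition of foreign patents and trademarks (non-produced assets) 41.6.)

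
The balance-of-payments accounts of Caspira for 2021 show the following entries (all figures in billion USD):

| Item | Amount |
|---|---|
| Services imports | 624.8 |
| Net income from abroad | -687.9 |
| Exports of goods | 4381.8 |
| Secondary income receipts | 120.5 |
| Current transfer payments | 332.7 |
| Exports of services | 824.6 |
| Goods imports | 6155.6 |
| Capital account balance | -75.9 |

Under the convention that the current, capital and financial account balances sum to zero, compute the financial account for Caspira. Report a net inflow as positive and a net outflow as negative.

Goods balance = 4381.8 - 6155.6 = -1773.8
Services balance = 824.6 - 624.8 = 199.8
Trade balance (goods + services) = -1773.8 + 199.8 = -1574.0
Net primary income = -687.9
Net secondary income = 120.5 - 332.7 = -212.2
Current account = -1574.0 + (-687.9) + (-212.2) = -2474.1
Financial account = -(-2474.1 + (-75.9)) = 2550.0

2550.0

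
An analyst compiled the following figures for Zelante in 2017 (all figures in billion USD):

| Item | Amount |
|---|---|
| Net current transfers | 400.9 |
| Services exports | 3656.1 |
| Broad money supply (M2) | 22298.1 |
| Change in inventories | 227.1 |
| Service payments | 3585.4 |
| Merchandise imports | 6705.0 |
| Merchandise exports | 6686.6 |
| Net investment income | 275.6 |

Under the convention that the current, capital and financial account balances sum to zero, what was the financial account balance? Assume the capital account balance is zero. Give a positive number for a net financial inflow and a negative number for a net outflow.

Goods balance = 6686.6 - 6705.0 = -18.4
Services balance = 3656.1 - 3585.4 = 70.7
Trade balance (goods + services) = -18.4 + 70.7 = 52.3
Net primary income = 275.6
Net secondary income = 400.9
Current account = 52.3 + 275.6 + 400.9 = 728.8
Financial account = -(728.8) = -728.8

-728.8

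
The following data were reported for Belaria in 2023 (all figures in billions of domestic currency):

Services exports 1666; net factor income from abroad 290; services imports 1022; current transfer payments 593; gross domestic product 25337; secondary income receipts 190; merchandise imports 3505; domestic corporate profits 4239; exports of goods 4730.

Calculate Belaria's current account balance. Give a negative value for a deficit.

1756

Goods balance = 4730 - 3505 = 1225
Services balance = 1666 - 1022 = 644
Trade balance (goods + services) = 1225 + 644 = 1869
Net primary income = 290
Net secondary income = 190 - 593 = -403
Current account = 1869 + 290 + (-403) = 1756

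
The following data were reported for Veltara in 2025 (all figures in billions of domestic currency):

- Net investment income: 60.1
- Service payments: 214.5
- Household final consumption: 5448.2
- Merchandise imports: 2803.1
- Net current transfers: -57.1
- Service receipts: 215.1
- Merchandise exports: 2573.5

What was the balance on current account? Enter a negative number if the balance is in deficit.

Goods balance = 2573.5 - 2803.1 = -229.6
Services balance = 215.1 - 214.5 = 0.6
Trade balance (goods + services) = -229.6 + 0.6 = -229.0
Net primary income = 60.1
Net secondary income = -57.1
Current account = -229.0 + 60.1 + (-57.1) = -226.0

-226.0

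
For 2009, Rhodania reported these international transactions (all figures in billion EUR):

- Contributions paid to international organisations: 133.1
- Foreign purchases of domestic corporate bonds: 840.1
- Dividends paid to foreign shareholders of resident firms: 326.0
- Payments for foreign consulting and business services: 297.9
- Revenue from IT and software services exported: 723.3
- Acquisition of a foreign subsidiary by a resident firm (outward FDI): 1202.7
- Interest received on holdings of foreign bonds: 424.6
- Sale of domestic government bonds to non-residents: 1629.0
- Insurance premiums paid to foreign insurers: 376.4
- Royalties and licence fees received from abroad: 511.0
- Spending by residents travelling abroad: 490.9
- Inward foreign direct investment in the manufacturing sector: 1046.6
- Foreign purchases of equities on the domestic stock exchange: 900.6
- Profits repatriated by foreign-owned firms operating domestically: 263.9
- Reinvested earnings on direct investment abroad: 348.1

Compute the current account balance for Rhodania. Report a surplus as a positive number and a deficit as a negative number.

118.8

Services: 511.0 + 723.3 - 376.4 - 297.9 - 490.9 = 69.1
Primary income: -263.9 + 424.6 - 326.0 + 348.1 = 182.8
Secondary income: -133.1
Current account = 69.1 + 182.8 + (-133.1) = 118.8
(Excluded from the current account — financial account: foreign purchases of domestic corporate bonds 840.1, acquisition of a foreign subsidiary by a resident firm (outward FDI) 1202.7, sale of domestic government bonds to non-residents 1629.0, inward foreign direct investment in the manufacturing sector 1046.6, foreign purchases of equities on the domestic stock exchange 900.6.)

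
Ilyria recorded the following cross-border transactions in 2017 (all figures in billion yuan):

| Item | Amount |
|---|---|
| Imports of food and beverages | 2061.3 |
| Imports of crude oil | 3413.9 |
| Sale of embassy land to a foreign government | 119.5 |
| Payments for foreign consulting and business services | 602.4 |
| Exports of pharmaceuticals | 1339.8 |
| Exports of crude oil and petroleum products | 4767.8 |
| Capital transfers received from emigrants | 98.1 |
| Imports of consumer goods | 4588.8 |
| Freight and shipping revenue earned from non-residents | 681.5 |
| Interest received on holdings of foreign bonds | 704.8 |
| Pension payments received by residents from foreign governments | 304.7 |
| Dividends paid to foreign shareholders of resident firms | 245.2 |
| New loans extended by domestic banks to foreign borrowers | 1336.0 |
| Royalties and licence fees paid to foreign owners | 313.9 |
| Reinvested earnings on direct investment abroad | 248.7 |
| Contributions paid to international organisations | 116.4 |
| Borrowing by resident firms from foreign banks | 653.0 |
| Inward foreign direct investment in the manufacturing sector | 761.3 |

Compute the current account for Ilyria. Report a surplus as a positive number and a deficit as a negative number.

Goods: -2061.3 + 1339.8 - 4588.8 - 3413.9 + 4767.8 = -3956.4
Services: -602.4 - 313.9 + 681.5 = -234.8
Primary income: -245.2 + 704.8 + 248.7 = 708.3
Secondary income: -116.4 + 304.7 = 188.3
Current account = (-3956.4) + (-234.8) + 708.3 + 188.3 = -3294.6
(Excluded from the current account — capital account: sale of embassy land to a foreign government 119.5, capital transfers received from emigrants 98.1; financial account: new loans extended by domestic banks to foreign borrowers 1336.0, borrowing by resident firms from foreign banks 653.0, inward foreign direct investment in the manufacturing sector 761.3.)

-3294.6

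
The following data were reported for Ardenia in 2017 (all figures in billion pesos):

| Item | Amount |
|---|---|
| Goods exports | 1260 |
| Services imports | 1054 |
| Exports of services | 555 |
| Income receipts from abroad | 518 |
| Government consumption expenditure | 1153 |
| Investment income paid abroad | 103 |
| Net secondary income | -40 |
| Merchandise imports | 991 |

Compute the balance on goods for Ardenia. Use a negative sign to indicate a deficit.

Goods balance = 1260 - 991 = 269

269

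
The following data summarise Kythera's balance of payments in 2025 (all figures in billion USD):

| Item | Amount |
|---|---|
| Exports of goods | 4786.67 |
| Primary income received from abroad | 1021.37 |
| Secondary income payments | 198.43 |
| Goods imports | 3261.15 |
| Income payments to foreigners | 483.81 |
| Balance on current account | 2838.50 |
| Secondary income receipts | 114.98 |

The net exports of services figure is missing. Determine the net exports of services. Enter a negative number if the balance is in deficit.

Current account = goods balance + services balance + net primary income + net secondary income
Sum of the known components = 1979.63
Net exports of services = CA - (known components) = 2838.50 - 1979.63 = 858.87

858.87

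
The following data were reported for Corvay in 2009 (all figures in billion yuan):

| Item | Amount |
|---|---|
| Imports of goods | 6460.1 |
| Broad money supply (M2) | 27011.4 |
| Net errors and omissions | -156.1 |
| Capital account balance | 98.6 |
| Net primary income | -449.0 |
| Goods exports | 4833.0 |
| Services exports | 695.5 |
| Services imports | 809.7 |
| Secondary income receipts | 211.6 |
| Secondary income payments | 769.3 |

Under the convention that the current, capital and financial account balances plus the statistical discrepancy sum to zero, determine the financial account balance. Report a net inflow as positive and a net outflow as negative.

Goods balance = 4833.0 - 6460.1 = -1627.1
Services balance = 695.5 - 809.7 = -114.2
Trade balance (goods + services) = -1627.1 + (-114.2) = -1741.3
Net primary income = -449.0
Net secondary income = 211.6 - 769.3 = -557.7
Current account = -1741.3 + (-449.0) + (-557.7) = -2748.0
Financial account = -(-2748.0 + 98.6 + (-156.1)) = 2805.5

2805.5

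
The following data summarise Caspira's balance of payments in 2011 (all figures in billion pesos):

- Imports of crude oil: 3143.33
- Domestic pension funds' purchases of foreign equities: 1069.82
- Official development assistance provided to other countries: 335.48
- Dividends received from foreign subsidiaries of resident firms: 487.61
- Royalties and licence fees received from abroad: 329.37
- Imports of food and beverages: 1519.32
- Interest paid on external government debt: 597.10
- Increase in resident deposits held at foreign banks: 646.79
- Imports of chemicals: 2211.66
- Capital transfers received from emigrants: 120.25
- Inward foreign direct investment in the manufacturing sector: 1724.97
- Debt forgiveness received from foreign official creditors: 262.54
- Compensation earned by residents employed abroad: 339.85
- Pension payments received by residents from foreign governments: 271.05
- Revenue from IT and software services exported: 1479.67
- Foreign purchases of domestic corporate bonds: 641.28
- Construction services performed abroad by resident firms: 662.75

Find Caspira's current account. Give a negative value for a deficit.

-4236.59

Goods: -3143.33 - 2211.66 - 1519.32 = -6874.31
Services: 329.37 + 662.75 + 1479.67 = 2471.79
Primary income: 487.61 - 597.10 + 339.85 = 230.36
Secondary income: 271.05 - 335.48 = -64.43
Current account = (-6874.31) + 2471.79 + 230.36 + (-64.43) = -4236.59
(Excluded from the current account — financial account: domestic pension funds' purchases of foreign equities 1069.82, increase in resident deposits held at foreign banks 646.79, inward foreign direct investment in the manufacturing sector 1724.97, foreign purchases of domestic corporate bonds 641.28; capital account: capital transfers received from emigrants 120.25, debt forgiveness received from foreign official creditors 262.54.)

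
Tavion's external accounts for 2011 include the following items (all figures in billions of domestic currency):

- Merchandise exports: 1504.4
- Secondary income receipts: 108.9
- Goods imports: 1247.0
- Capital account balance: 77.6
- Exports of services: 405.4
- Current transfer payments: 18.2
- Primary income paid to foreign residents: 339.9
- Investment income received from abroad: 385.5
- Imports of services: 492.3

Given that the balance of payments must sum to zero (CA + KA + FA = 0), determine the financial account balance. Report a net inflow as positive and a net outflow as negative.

Goods balance = 1504.4 - 1247.0 = 257.4
Services balance = 405.4 - 492.3 = -86.9
Trade balance (goods + services) = 257.4 + (-86.9) = 170.5
Net primary income = 385.5 - 339.9 = 45.6
Net secondary income = 108.9 - 18.2 = 90.7
Current account = 170.5 + 45.6 + 90.7 = 306.8
Financial account = -(306.8 + 77.6) = -384.4

-384.4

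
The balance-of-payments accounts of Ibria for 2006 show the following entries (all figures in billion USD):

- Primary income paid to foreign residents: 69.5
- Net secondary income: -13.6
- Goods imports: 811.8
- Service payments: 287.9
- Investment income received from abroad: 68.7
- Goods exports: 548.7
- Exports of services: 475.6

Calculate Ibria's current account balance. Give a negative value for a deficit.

Goods balance = 548.7 - 811.8 = -263.1
Services balance = 475.6 - 287.9 = 187.7
Trade balance (goods + services) = -263.1 + 187.7 = -75.4
Net primary income = 68.7 - 69.5 = -0.8
Net secondary income = -13.6
Current account = -75.4 + (-0.8) + (-13.6) = -89.8

-89.8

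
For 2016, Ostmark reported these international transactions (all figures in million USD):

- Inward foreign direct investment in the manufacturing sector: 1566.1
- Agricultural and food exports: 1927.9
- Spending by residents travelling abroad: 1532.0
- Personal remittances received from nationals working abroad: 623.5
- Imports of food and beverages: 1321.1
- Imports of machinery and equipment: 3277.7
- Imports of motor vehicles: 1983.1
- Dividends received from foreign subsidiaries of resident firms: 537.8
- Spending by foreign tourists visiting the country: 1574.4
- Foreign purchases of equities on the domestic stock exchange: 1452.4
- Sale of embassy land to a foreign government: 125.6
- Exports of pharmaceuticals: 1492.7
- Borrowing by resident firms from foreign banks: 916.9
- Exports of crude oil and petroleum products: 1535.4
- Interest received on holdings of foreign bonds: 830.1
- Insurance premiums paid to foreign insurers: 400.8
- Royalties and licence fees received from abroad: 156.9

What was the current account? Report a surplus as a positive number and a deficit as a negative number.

Goods: -3277.7 + 1927.9 - 1321.1 - 1983.1 + 1492.7 + 1535.4 = -1625.9
Services: -1532.0 + 156.9 - 400.8 + 1574.4 = -201.5
Primary income: 537.8 + 830.1 = 1367.9
Secondary income: 623.5
Current account = (-1625.9) + (-201.5) + 1367.9 + 623.5 = 164.0
(Excluded from the current account — financial account: inward foreign direct investment in the manufacturing sector 1566.1, foreign purchases of equities on the domestic stock exchange 1452.4, borrowing by resident firms from foreign banks 916.9; capital account: sale of embassy land to a foreign government 125.6.)

164.0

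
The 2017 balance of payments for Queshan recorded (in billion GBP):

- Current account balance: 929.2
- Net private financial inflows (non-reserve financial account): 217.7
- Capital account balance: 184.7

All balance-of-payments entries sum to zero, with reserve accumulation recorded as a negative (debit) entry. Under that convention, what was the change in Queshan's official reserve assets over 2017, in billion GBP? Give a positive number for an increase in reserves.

Official reserve transactions balance = -(929.2 + 184.7 + 217.7) = -1331.6
An accumulation of reserves is recorded as a debit (negative entry), so the change in the stock of reserves is the negative of that balance.
Change in official reserves = -(-1331.6) = 1331.6

1331.6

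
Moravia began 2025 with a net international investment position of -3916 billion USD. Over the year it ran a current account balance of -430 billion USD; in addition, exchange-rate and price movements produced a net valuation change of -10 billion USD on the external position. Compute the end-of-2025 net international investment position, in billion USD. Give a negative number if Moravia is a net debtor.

-4356

Change in NIIP = current account + net valuation change = -430 + (-10) = -440
End-of-year NIIP = -3916 + (-440) = -4356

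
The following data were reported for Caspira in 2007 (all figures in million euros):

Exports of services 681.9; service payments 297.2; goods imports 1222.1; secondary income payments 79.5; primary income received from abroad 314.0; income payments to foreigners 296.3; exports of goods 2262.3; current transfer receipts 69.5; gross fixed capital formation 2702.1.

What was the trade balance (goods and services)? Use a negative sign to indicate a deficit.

Goods balance = 2262.3 - 1222.1 = 1040.2
Services balance = 681.9 - 297.2 = 384.7
Trade balance (goods + services) = 1040.2 + 384.7 = 1424.9

1424.9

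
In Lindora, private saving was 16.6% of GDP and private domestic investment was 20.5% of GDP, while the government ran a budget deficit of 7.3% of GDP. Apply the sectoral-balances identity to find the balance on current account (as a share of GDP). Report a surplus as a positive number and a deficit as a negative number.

By the sectoral-balances identity, CA = (S_private - I) + (T - G).
Private balance = 16.6 - 20.5 = -3.9
Government balance (T - G) = -7.3
CA = -3.9 + (-7.3) = -11.2

-11.2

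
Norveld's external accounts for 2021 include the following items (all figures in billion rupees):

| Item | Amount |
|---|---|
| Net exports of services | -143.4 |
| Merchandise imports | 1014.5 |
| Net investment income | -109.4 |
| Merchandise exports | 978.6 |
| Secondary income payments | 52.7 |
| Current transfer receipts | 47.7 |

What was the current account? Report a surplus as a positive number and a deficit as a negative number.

-293.7

Goods balance = 978.6 - 1014.5 = -35.9
Services balance = -143.4
Trade balance (goods + services) = -35.9 + (-143.4) = -179.3
Net primary income = -109.4
Net secondary income = 47.7 - 52.7 = -5.0
Current account = -179.3 + (-109.4) + (-5.0) = -293.7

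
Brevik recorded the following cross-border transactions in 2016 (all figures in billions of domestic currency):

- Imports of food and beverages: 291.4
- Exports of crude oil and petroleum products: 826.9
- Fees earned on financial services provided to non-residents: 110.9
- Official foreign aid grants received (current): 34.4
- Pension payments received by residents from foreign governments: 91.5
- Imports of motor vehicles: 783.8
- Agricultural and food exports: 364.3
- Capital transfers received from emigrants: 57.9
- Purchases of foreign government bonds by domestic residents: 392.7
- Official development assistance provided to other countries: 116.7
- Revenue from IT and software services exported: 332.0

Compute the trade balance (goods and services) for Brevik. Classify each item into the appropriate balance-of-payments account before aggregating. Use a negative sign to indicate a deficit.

Goods: -291.4 - 783.8 + 364.3 + 826.9 = 116.0
Services: 110.9 + 332.0 = 442.9
Trade balance = 116.0 + 442.9 = 558.9
(Excluded from the trade balance — secondary income: official foreign aid grants received (current) 34.4, pension payments received by residents from foreign governments 91.5, official development assistance provided to other countries 116.7; capital account: capital transfers received from emigrants 57.9; financial account: purchases of foreign government bonds by domestic residents 392.7.)

558.9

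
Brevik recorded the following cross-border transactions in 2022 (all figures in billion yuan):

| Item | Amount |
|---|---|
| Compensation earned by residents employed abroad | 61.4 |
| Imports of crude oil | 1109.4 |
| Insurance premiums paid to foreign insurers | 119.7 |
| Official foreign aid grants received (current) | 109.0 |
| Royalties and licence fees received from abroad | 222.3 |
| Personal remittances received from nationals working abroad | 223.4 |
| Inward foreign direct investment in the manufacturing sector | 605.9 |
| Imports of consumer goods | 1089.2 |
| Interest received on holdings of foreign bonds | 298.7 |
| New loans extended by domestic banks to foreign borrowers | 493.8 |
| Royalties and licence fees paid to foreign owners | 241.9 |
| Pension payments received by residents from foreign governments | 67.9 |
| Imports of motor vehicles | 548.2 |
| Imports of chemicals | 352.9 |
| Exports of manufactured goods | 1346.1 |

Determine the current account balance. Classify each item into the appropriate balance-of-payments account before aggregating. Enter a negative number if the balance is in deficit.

-1132.5

Goods: 1346.1 - 352.9 - 548.2 - 1109.4 - 1089.2 = -1753.6
Services: -241.9 + 222.3 - 119.7 = -139.3
Primary income: 298.7 + 61.4 = 360.1
Secondary income: 67.9 + 223.4 + 109.0 = 400.3
Current account = (-1753.6) + (-139.3) + 360.1 + 400.3 = -1132.5
(Excluded from the current account — financial account: inward foreign direct investment in the manufacturing sector 605.9, new loans extended by domestic banks to foreign borrowers 493.8.)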